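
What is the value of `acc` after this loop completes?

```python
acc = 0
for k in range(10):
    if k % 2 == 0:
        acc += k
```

Sum of even numbers 0 to 9
`acc` takes the values: 0 → 2 → 6 → 12 → 20

Answer: 20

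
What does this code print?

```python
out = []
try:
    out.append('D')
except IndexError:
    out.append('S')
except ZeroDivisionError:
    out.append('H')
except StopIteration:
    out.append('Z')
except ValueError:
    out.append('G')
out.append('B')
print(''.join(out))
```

Execution trace: 'D' (try body, no exception) → 'B' (after the try/except). Output: DB

Answer: DB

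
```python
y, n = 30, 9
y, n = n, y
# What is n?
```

Trace:
`y, n = 30, 9` → y = 30; n = 9
`y, n = n, y` → y = 9; n = 30
So n = 30

Answer: 30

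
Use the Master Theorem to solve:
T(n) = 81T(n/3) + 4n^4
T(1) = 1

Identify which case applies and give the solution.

a=81, b=3, f(n)=4n^4. log_3(81) = 4. Since c=4 = 4, Case 2 applies: T(n) = Θ(n^log_b(a) · log n) = O(n^4 log n).

Answer: O(n^4 log n) - Case 2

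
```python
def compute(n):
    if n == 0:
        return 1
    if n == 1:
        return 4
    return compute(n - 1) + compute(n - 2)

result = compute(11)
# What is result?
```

Build up from base cases: compute(0)=1, compute(1)=4, compute(2)=5, compute(3)=9, compute(4)=14, compute(5)=23, compute(6)=37, ..., compute(11)=411

Answer: 411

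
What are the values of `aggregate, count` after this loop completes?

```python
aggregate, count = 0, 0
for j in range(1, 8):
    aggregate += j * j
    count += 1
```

Sum of squares and count
`aggregate, count` takes the values: (0, 0) → (1, 0) → (1, 1) → (5, 1) → (5, 2) → (14, 2) → (14, 3) → (30, 3) → (30, 4) → (55, 4) → (55, 5) → (91, 5) → (91, 6) → (140, 6) → (140, 7)

Answer: 140, 7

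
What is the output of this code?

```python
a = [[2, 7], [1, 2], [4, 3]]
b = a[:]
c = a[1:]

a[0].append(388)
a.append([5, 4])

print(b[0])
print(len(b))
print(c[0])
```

Key concept: slice with nested mutation.
Step by step:
`a = [[2, 7], [1, 2], [4, 3]]` → a = [[2, 7], [1, 2], [4, 3]]
`b = a[:]` → b = [[2, 7], [1, 2], [4, 3]]
`c = a[1:]` → c = [[1, 2], [4, 3]]
`a[0].append(388)` → a = [[2, 7, 388], [1, 2], [4, 3]]; b = [[2, 7, 388], [1, 2], [4, 3]]
`a.append([5, 4])` → a = [[2, 7, 388], [1, 2], [4, 3], [5, 4]]
`print(b[0])` → prints [2, 7, 388]
`print(len(b))` → prints 3
`print(c[0])` → prints [1, 2]

Answer:
[2, 7, 388]
3
[1, 2]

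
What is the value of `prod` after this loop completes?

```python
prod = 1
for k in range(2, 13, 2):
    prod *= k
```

Product of even numbers 2 to 12
`prod` takes the values: 1 → 2 → 8 → 48 → 384 → 3840 → 46080

Answer: 46080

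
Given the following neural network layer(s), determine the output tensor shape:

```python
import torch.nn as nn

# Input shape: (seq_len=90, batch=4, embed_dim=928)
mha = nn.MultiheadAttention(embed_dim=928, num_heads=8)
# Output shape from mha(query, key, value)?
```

Input: (90, 4, 928) -> Output: (90, 4, 928)

Answer: (90, 4, 928)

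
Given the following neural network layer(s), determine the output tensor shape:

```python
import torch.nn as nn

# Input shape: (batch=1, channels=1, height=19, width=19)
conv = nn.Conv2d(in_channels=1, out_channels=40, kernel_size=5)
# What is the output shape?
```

Input: (1, 1, 19, 19) -> Output: (1, 40, 15, 15)

Answer: (1, 40, 15, 15)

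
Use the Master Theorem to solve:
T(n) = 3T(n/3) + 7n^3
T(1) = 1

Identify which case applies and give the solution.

a=3, b=3, f(n)=7n^3. log_3(3) = 1. Since c=3 > 1 and the regularity condition holds (3(n/3)^3 = (3/3^3)n^3 with 3/3^3 < 1), Case 3 applies: T(n) = Θ(f(n)) = O(n^3).

Answer: O(n^3) - Case 3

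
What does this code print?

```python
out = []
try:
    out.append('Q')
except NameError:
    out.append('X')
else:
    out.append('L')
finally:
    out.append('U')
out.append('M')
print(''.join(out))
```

Execution trace: 'Q' (try body, no exception) → 'L' (else) → 'U' (finally) → 'M' (after the try/except). Output: QLUM

Answer: QLUM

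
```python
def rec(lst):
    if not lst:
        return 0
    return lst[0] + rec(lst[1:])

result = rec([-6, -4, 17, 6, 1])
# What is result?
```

(-6) + (-4) + 17 + 6 + 1 + 0 = 14

Answer: 14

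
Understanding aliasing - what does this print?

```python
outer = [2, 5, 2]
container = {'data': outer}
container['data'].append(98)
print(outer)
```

Key concept: dict holds reference to list.
Step by step:
`outer = [2, 5, 2]` → outer = [2, 5, 2]
`container = {'data': outer}` → container = {'data': [2, 5, 2]}
`container['data'].append(98)` → outer = [2, 5, 2, 98]; container = {'data': [2, 5, 2, 98]}
`print(outer)` → prints [2, 5, 2, 98]

Answer: [2, 5, 2, 98]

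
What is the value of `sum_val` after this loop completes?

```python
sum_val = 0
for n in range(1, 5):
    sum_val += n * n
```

Sum of squares 1² to 4² = 30
`sum_val` takes the values: 0 → 1 → 5 → 14 → 30

Answer: 30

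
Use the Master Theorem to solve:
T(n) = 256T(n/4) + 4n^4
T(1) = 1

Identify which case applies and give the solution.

a=256, b=4, f(n)=4n^4. log_4(256) = 4. Since c=4 = 4, Case 2 applies: T(n) = Θ(n^log_b(a) · log n) = O(n^4 log n).

Answer: O(n^4 log n) - Case 2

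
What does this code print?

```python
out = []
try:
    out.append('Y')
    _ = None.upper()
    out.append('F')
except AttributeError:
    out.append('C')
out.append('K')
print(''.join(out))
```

Execution trace: 'Y' (try body) → 'C' (except AttributeError) → 'K' (after the try/except). Output: YCK

Answer: YCK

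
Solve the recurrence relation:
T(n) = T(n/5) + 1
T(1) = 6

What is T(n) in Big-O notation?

Each step divides n by 5 and adds 1. After log_5(n) steps we reach T(1)=6. So T(n) = 1·log_5(n) + 6 = O(log n).

Answer: O(log n)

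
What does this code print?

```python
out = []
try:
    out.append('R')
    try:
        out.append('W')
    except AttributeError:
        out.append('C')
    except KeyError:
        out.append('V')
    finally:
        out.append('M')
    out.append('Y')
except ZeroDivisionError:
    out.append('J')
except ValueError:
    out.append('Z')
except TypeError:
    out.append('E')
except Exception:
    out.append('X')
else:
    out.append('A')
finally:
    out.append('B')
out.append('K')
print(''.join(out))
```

Execution trace: 'R' (try body) → 'W' (inner try body, no exception) → 'M' (inner finally) → 'Y' (try body, no exception) → 'A' (else) → 'B' (finally) → 'K' (after the try/except). Output: RWMYABK

Answer: RWMYABK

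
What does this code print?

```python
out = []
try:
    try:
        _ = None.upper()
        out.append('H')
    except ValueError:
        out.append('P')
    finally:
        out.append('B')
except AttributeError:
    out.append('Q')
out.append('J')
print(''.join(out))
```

Execution trace: 'B' (inner finally) → 'Q' (outer except AttributeError) → 'J' (after the try/except). Output: BQJ

Answer: BQJ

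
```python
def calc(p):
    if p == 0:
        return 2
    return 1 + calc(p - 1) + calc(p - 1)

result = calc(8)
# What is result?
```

calc(p) = 1 + 2·calc(p-1), calc(0)=2. Closed form: (2+1)·2^8 - 1 = 767.

Answer: 767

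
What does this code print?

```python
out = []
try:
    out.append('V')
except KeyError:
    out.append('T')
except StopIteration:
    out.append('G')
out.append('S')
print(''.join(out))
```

Execution trace: 'V' (try body, no exception) → 'S' (after the try/except). Output: VS

Answer: VS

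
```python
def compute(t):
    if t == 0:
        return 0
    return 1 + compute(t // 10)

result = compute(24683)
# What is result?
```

Count of digits of 24683: 5

Answer: 5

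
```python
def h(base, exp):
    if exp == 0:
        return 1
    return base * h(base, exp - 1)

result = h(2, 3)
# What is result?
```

h(2, 3) = 2 * 2 * 2 = 8

Answer: 8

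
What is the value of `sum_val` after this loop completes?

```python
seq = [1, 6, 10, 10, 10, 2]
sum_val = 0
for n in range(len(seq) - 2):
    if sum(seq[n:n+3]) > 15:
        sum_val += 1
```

Count windows with sum > 15
`sum_val` takes the values: 0 → 1 → 2 → 3 → 4

Answer: 4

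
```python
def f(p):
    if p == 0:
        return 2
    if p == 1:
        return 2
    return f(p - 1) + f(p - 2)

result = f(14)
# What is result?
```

Build up from base cases: f(0)=2, f(1)=2, f(2)=4, f(3)=6, f(4)=10, f(5)=16, f(6)=26, ..., f(14)=1220

Answer: 1220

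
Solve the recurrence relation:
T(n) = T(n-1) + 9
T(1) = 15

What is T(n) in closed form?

Unrolling: T(n) = T(1) + 9·(n-1) = 15 + 9(n-1) = 9n + 6.

Answer: T(n) = 9n + 6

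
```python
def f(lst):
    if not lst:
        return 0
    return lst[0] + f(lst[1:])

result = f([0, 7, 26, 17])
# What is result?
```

0 + 7 + 26 + 17 + 0 = 50

Answer: 50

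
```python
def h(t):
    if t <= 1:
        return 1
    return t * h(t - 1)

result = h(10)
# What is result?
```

h(10) = 10 * 9 * 8 * 7 * 6 * 5 * 4 * 3 * 2 * 1 = 3628800

Answer: 3628800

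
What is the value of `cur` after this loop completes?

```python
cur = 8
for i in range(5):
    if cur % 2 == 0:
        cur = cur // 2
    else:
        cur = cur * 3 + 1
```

Collatz-style transformation from 8
`cur` takes the values: 8 → 4 → 2 → 1 → 4 → 2

Answer: 2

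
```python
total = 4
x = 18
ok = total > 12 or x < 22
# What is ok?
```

Trace:
`total = 4` → total = 4
`x = 18` → x = 18
`ok = total > 12 or x < 22` → ok = True
So ok = True

Answer: True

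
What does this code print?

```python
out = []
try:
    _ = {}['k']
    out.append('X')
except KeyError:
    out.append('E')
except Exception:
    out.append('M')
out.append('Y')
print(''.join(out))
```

Execution trace: 'E' (except KeyError) → 'Y' (after the try/except). Output: EY

Answer: EY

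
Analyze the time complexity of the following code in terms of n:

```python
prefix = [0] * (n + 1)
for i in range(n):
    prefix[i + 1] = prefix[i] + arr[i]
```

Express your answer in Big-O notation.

This is Prefix sum computation. Time complexity: O(n).

Answer: O(n)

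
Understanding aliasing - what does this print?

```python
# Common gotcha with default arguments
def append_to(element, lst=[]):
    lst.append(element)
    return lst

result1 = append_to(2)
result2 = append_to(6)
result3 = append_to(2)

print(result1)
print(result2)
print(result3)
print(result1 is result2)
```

Key concept: mutable default argument gotcha.
Step by step:
`result1 = append_to(2)` → result1 = [2]
`result2 = append_to(6)` → result1 = [2, 6] (same object as result2); result2 = [2, 6] (same object as result1)
`result3 = append_to(2)` → result1 = [2, 6, 2] (same object as result2, result3); result2 = [2, 6, 2] (same object as result1, result3); result3 = [2, 6, 2] (same object as result1, result2)
`print(result1)` → prints [2, 6, 2]
`print(result2)` → prints [2, 6, 2]
`print(result3)` → prints [2, 6, 2]
`print(result1 is result2)` → prints True

Answer:
[2, 6, 2]
[2, 6, 2]
[2, 6, 2]
True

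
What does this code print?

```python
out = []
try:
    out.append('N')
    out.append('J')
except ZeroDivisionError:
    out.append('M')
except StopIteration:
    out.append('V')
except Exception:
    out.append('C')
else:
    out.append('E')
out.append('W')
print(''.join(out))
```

Execution trace: 'N' (try body) → 'J' (try body, no exception) → 'E' (else) → 'W' (after the try/except). Output: NJEW

Answer: NJEW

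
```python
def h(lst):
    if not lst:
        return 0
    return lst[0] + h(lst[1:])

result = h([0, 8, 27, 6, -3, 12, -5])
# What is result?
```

0 + 8 + 27 + 6 + (-3) + 12 + (-5) + 0 = 45

Answer: 45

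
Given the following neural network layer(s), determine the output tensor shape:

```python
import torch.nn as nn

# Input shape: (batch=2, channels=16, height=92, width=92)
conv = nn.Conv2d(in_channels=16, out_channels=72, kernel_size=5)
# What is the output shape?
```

Input: (2, 16, 92, 92) -> Output: (2, 72, 88, 88)

Answer: (2, 72, 88, 88)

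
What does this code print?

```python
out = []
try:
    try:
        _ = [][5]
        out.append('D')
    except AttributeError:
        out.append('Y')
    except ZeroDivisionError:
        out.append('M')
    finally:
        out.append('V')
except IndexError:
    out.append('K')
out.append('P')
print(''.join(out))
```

Execution trace: 'V' (finally) → 'K' (outer except IndexError) → 'P' (after the try/except). Output: VKP

Answer: VKP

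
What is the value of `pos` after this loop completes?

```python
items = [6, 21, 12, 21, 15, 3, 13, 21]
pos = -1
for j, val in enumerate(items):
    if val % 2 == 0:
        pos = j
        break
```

First even number index in [6, 21, 12, 21, 15, 3, 13, 21]
`pos` takes the values: -1 → 0

Answer: 0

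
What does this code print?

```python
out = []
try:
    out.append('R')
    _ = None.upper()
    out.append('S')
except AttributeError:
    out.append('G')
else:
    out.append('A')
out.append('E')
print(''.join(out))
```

Execution trace: 'R' (try body) → 'G' (except AttributeError) → 'E' (after the try/except). Output: RGE

Answer: RGE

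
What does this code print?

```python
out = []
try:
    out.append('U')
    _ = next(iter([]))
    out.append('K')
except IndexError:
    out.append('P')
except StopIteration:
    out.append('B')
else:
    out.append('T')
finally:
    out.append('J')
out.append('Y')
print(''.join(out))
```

Execution trace: 'U' (try body) → 'B' (except StopIteration) → 'J' (finally) → 'Y' (after the try/except). Output: UBJY

Answer: UBJY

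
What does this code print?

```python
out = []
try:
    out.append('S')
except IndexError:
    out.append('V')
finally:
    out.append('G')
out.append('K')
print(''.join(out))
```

Execution trace: 'S' (try body, no exception) → 'G' (finally) → 'K' (after the try/except). Output: SGK

Answer: SGK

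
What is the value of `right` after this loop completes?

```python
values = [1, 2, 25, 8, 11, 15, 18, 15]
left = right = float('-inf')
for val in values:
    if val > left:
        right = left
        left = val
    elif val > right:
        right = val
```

Second largest (with repeats) in [1, 2, 25, 8, 11, 15, 18, 15]
`right` takes the values: -inf → 1 → 2 → 8 → 11 → 15 → 18

Answer: 18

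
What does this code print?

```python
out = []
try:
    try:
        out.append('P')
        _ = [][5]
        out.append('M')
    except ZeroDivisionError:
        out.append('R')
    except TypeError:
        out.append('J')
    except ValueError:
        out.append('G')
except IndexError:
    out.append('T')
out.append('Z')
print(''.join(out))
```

Execution trace: 'P' (inner try body) → 'T' (outer except IndexError) → 'Z' (after the try/except). Output: PTZ

Answer: PTZ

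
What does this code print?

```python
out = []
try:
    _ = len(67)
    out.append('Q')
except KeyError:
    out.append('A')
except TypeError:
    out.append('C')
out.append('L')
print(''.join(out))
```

Execution trace: 'C' (except TypeError) → 'L' (after the try/except). Output: CL

Answer: CL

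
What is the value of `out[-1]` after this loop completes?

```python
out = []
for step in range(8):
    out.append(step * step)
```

Last element of squares 0 to 7
`out` takes the values: [] → [0] → [0, 1] → [0, 1, 4] → [0, 1, 4, 9] → [0, 1, 4, 9, 16] → [0, 1, 4, 9, 16, 25] → [0, 1, 4, 9, 16, 25, 36] → [0, 1, 4, 9, 16, 25, 36, 49]
So `out[-1]` = 49

Answer: 49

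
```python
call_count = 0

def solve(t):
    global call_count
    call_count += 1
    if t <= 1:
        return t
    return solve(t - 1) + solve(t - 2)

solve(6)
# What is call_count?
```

Calls(t) = 1 + Calls(t-1) + Calls(t-2); Calls(0)=Calls(1)=1. For t=6 this gives 25.

Answer: 25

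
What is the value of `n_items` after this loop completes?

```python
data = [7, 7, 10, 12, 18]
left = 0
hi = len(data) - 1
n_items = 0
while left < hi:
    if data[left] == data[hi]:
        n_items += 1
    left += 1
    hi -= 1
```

Count matching pairs from ends
`n_items` takes the values: 0

Answer: 0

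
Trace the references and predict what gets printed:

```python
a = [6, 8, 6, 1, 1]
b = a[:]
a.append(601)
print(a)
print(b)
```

Key concept: slice [:] creates copy.
Step by step:
`a = [6, 8, 6, 1, 1]` → a = [6, 8, 6, 1, 1]
`b = a[:]` → b = [6, 8, 6, 1, 1]
`a.append(601)` → a = [6, 8, 6, 1, 1, 601]
`print(a)` → prints [6, 8, 6, 1, 1, 601]
`print(b)` → prints [6, 8, 6, 1, 1]

Answer:
[6, 8, 6, 1, 1, 601]
[6, 8, 6, 1, 1]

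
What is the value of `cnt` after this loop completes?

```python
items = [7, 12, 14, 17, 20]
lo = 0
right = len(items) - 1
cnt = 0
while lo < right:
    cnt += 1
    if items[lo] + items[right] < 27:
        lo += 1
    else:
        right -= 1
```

Steps to find pair summing to 27
`cnt` takes the values: 0 → 1 → 2 → 3 → 4

Answer: 4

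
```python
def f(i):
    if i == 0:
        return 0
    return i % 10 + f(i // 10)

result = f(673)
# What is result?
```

Sum of digits of 673: 3 + 7 + 6 = 16

Answer: 16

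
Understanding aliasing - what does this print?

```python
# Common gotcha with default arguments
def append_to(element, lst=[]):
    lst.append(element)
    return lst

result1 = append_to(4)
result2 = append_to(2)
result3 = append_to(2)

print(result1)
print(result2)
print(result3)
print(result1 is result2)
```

Key concept: mutable default argument gotcha.
Step by step:
`result1 = append_to(4)` → result1 = [4]
`result2 = append_to(2)` → result1 = [4, 2] (same object as result2); result2 = [4, 2] (same object as result1)
`result3 = append_to(2)` → result1 = [4, 2, 2] (same object as result2, result3); result2 = [4, 2, 2] (same object as result1, result3); result3 = [4, 2, 2] (same object as result1, result2)
`print(result1)` → prints [4, 2, 2]
`print(result2)` → prints [4, 2, 2]
`print(result3)` → prints [4, 2, 2]
`print(result1 is result2)` → prints True

Answer:
[4, 2, 2]
[4, 2, 2]
[4, 2, 2]
True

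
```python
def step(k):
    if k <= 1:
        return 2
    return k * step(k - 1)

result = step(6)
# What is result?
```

step(6) = 6 * 5 * 4 * 3 * 2 * 2 = 1440

Answer: 1440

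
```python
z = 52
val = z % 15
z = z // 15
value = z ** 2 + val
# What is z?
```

Trace:
`z = 52` → z = 52
`val = z % 15` → val = 7
`z = z // 15` → z = 3
`value = z ** 2 + val` → value = 16
So z = 3

Answer: 3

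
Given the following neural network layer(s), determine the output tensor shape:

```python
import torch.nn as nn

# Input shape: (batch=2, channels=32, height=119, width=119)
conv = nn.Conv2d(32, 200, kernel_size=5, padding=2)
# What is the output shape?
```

Input: (2, 32, 119, 119) -> Output: (2, 200, 119, 119)

Answer: (2, 200, 119, 119)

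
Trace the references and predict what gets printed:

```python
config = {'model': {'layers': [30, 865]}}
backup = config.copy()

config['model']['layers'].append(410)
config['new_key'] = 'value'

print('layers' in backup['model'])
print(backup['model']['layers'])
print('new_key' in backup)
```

Key concept: shallow copy gotcha with nested dict.
Step by step:
`config = {'model': {'layers': [30, 865]}}` → config = {'model': {'layers': [30, 865]}}
`backup = config.copy()` → backup = {'model': {'layers': [30, 865]}}
`config['model']['layers'].append(410)` → config = {'model': {'layers': [30, 865, 410]}}; backup = {'model': {'layers': [30, 865, 410]}}
`config['new_key'] = 'value'` → config = {'model': {'layers': [30, 865, 410]}, 'new_key': 'value'}
`print('layers' in backup['model'])` → prints True
`print(backup['model']['layers'])` → prints [30, 865, 410]
`print('new_key' in backup)` → prints False

Answer:
True
[30, 865, 410]
False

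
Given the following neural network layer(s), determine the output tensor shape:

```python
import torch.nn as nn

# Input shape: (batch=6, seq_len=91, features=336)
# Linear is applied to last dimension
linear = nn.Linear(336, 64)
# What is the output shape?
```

Input: (6, 91, 336) -> Output: (6, 91, 64)

Answer: (6, 91, 64)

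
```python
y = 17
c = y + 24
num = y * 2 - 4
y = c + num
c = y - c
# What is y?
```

Trace:
`y = 17` → y = 17
`c = y + 24` → c = 41
`num = y * 2 - 4` → num = 30
`y = c + num` → y = 71
`c = y - c` → c = 30
So y = 71

Answer: 71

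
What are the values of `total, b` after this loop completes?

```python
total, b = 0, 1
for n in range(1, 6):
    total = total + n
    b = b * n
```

Sum and factorial of 1 to 5
`total, b` takes the values: (0, 1) → (1, 1) → (3, 1) → (3, 2) → (6, 2) → (6, 6) → (10, 6) → (10, 24) → (15, 24) → (15, 120)

Answer: 15, 120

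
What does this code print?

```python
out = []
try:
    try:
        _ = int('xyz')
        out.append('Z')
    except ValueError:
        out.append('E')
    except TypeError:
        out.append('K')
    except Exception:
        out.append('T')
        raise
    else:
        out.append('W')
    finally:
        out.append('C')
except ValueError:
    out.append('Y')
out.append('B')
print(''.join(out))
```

Execution trace: 'E' (inner except ValueError) → 'C' (inner finally) → 'B' (after the try/except). Output: ECB

Answer: ECB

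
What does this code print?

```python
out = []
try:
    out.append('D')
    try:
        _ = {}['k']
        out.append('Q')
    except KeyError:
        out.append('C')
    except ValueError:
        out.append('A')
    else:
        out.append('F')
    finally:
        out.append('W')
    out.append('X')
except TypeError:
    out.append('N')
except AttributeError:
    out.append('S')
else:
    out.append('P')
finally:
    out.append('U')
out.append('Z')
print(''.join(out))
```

Execution trace: 'D' (try body) → 'C' (inner except KeyError) → 'W' (inner finally) → 'X' (try body, no exception) → 'P' (else) → 'U' (finally) → 'Z' (after the try/except). Output: DCWXPUZ

Answer: DCWXPUZ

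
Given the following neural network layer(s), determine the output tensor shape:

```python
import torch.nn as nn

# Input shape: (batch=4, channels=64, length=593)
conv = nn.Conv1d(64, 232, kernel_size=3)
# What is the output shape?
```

Input: (4, 64, 593) -> Output: (4, 232, 591)

Answer: (4, 232, 591)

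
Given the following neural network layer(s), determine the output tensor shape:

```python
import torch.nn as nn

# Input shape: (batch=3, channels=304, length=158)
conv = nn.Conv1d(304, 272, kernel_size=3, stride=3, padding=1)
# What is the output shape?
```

Input: (3, 304, 158) -> Output: (3, 272, 53)

Answer: (3, 272, 53)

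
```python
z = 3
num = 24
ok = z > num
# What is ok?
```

Trace:
`z = 3` → z = 3
`num = 24` → num = 24
`ok = z > num` → ok = False
So ok = False

Answer: False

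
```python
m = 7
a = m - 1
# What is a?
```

Trace:
`m = 7` → m = 7
`a = m - 1` → a = 6
So a = 6

Answer: 6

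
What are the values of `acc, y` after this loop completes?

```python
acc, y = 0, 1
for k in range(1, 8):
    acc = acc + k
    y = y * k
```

Sum and factorial of 1 to 7
`acc, y` takes the values: (0, 1) → (1, 1) → (3, 1) → (3, 2) → (6, 2) → (6, 6) → (10, 6) → (10, 24) → (15, 24) → (15, 120) → (21, 120) → (21, 720) → (28, 720) → (28, 5040)

Answer: 28, 5040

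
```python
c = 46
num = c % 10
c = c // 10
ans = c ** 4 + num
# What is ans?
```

Trace:
`c = 46` → c = 46
`num = c % 10` → num = 6
`c = c // 10` → c = 4
`ans = c ** 4 + num` → ans = 262
So ans = 262

Answer: 262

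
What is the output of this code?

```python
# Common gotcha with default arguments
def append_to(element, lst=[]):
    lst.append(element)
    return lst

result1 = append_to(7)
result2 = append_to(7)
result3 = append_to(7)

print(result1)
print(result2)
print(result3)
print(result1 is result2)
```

Key concept: mutable default argument gotcha.
Step by step:
`result1 = append_to(7)` → result1 = [7]
`result2 = append_to(7)` → result1 = [7, 7] (same object as result2); result2 = [7, 7] (same object as result1)
`result3 = append_to(7)` → result1 = [7, 7, 7] (same object as result2, result3); result2 = [7, 7, 7] (same object as result1, result3); result3 = [7, 7, 7] (same object as result1, result2)
`print(result1)` → prints [7, 7, 7]
`print(result2)` → prints [7, 7, 7]
`print(result3)` → prints [7, 7, 7]
`print(result1 is result2)` → prints True

Answer:
[7, 7, 7]
[7, 7, 7]
[7, 7, 7]
True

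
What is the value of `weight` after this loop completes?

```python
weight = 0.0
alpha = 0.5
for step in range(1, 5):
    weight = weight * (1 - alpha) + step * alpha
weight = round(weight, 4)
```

Moving average with lr=0.5
`weight` takes the values: 0.0 → 0.5 → 1.25 → 2.125 → 3.0625

Answer: 3.0625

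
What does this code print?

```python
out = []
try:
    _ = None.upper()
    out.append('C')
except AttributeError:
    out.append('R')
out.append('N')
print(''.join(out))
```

Execution trace: 'R' (except AttributeError) → 'N' (after the try/except). Output: RN

Answer: RN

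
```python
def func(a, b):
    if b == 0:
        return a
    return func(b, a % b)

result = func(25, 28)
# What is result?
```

func(25, 28) -> func(28, 25) -> func(25, 3) -> func(3, 1) -> func(1, 0) -> 1

Answer: 1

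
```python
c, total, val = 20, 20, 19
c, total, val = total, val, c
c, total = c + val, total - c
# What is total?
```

Trace:
`c, total, val = 20, 20, 19` → c = 20; total = 20; val = 19
`c, total, val = total, val, c` → c = 20; total = 19; val = 20
`c, total = c + val, total - c` → c = 40; total = -1
So total = -1

Answer: -1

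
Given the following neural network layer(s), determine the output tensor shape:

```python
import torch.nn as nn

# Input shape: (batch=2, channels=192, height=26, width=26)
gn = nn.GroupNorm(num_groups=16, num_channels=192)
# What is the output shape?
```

Input: (2, 192, 26, 26) -> Output: (2, 192, 26, 26)

Answer: (2, 192, 26, 26)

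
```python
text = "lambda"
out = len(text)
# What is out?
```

Trace:
`text = "lambda"` → text = 'lambda'
`out = len(text)` → out = 6
So out = 6

Answer: 6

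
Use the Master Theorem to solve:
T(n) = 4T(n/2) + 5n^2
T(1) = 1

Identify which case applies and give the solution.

a=4, b=2, f(n)=5n^2. log_2(4) = 2. Since c=2 = 2, Case 2 applies: T(n) = Θ(n^log_b(a) · log n) = O(n^2 log n).

Answer: O(n^2 log n) - Case 2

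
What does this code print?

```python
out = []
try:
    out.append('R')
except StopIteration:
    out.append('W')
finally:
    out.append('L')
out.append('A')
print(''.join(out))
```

Execution trace: 'R' (try body, no exception) → 'L' (finally) → 'A' (after the try/except). Output: RLA

Answer: RLA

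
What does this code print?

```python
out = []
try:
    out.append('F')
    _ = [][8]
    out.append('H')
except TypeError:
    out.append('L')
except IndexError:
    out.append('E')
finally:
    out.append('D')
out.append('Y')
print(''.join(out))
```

Execution trace: 'F' (try body) → 'E' (except IndexError) → 'D' (finally) → 'Y' (after the try/except). Output: FEDY

Answer: FEDY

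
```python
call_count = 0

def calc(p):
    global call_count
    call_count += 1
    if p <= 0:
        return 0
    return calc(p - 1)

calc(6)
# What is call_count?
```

Linear recursion stepping by 1: 7 calls from p=6 down to ≤0.

Answer: 7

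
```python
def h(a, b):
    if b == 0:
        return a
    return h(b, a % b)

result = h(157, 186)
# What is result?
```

h(157, 186) -> h(186, 157) -> h(157, 29) -> h(29, 12) -> h(12, 5) -> h(5, 2) -> h(2, 1) -> h(1, 0) -> 1

Answer: 1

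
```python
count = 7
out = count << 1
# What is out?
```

Trace:
`count = 7` → count = 7
`out = count << 1` → out = 14
So out = 14

Answer: 14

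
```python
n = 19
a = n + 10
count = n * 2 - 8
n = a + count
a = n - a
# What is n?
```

Trace:
`n = 19` → n = 19
`a = n + 10` → a = 29
`count = n * 2 - 8` → count = 30
`n = a + count` → n = 59
`a = n - a` → a = 30
So n = 59

Answer: 59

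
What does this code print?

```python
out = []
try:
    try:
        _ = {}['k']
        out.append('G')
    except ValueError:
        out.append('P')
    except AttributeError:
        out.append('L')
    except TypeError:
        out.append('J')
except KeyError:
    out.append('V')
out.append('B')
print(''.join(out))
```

Execution trace: 'V' (outer except KeyError) → 'B' (after the try/except). Output: VB

Answer: VB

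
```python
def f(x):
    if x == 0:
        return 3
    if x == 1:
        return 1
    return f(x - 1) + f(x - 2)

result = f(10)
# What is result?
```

Build up from base cases: f(0)=3, f(1)=1, f(2)=4, f(3)=5, f(4)=9, f(5)=14, f(6)=23, ..., f(10)=157

Answer: 157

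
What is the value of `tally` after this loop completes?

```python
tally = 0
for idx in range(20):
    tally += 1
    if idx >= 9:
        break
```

Loop breaks when idx reaches 9, tally is 10
`tally` takes the values: 0 → 1 → 2 → 3 → 4 → 5 → 6 → 7 → 8 → 9 → 10

Answer: 10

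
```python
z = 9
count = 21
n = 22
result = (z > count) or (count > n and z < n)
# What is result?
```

Trace:
`z = 9` → z = 9
`count = 21` → count = 21
`n = 22` → n = 22
`result = (z > count) or (count > n and z < n)` → result = False
So result = False

Answer: False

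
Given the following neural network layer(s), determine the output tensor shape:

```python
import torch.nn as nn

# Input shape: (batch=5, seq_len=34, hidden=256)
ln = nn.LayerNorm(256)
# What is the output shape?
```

Input: (5, 34, 256) -> Output: (5, 34, 256)

Answer: (5, 34, 256)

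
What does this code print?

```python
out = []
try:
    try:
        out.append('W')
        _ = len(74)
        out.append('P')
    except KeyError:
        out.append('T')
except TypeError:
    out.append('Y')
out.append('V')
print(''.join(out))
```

Execution trace: 'W' (try body) → 'Y' (outer except TypeError) → 'V' (after the try/except). Output: WYV

Answer: WYV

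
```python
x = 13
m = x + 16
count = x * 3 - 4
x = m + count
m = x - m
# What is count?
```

Trace:
`x = 13` → x = 13
`m = x + 16` → m = 29
`count = x * 3 - 4` → count = 35
`x = m + count` → x = 64
`m = x - m` → m = 35
So count = 35

Answer: 35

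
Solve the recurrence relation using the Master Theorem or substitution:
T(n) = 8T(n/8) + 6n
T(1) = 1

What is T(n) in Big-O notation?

By Master Theorem: a=8, b=8, f(n)=6n. Since log_8(8) = 1 and f(n) = Θ(n^1), Case 2 applies. T(n) = O(n log n).

Answer: O(n log n)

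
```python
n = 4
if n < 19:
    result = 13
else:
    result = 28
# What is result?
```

Trace:
`n = 4` → n = 4
`if n < 19: ...` → n < 19 is True → result = 13
So result = 13

Answer: 13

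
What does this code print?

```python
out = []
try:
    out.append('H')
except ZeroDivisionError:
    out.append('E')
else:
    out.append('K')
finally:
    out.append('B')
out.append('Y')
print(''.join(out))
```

Execution trace: 'H' (try body, no exception) → 'K' (else) → 'B' (finally) → 'Y' (after the try/except). Output: HKBY

Answer: HKBY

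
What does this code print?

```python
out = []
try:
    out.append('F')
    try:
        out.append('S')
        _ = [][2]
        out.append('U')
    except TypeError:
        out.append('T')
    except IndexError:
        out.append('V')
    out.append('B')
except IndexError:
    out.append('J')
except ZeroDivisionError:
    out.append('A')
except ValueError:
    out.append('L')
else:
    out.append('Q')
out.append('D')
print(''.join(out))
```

Execution trace: 'F' (try body) → 'S' (inner try body) → 'V' (inner except IndexError) → 'B' (try body, no exception) → 'Q' (else) → 'D' (after the try/except). Output: FSVBQD

Answer: FSVBQD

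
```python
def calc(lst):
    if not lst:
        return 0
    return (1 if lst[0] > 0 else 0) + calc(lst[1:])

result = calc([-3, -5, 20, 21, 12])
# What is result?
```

Count of positive elements in [-3, -5, 20, 21, 12] = 3

Answer: 3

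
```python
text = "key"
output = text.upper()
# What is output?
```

Trace:
`text = "key"` → text = 'key'
`output = text.upper()` → output = 'KEY'
So output = 'KEY'

Answer: 'KEY'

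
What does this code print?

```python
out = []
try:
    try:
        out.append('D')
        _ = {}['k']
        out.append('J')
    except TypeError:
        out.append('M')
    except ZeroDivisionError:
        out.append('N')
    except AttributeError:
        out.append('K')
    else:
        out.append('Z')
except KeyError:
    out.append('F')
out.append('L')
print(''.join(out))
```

Execution trace: 'D' (try body) → 'F' (outer except KeyError) → 'L' (after the try/except). Output: DFL

Answer: DFL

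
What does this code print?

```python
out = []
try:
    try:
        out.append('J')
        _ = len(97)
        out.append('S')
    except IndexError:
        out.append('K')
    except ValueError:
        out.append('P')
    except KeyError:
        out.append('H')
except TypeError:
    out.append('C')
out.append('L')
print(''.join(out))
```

Execution trace: 'J' (try body) → 'C' (outer except TypeError) → 'L' (after the try/except). Output: JCL

Answer: JCL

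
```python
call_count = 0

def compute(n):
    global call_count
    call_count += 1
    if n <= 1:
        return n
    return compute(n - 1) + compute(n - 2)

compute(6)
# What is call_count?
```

Calls(n) = 1 + Calls(n-1) + Calls(n-2); Calls(0)=Calls(1)=1. For n=6 this gives 25.

Answer: 25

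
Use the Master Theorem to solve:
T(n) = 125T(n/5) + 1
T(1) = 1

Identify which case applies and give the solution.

a=125, b=5, f(n)=1. log_5(125) = 3. Since c=0 < 3, Case 1 applies: T(n) = Θ(n^log_b(a)) = O(n^3).

Answer: O(n^3) - Case 1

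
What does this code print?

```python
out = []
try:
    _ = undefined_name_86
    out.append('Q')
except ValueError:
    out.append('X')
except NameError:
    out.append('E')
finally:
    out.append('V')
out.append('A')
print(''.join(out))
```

Execution trace: 'E' (except NameError) → 'V' (finally) → 'A' (after the try/except). Output: EVA

Answer: EVA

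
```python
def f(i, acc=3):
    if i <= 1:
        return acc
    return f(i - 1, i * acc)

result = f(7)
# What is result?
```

Accumulator trace (n, acc): (7, 3) -> (6, 21) -> (5, 126) -> (4, 630) -> (3, 2520) -> (2, 7560) -> (1, 15120) -> return 15120

Answer: 15120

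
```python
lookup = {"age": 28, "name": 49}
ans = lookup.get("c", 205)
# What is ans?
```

Trace:
`lookup = {"age": 28, "name": 49}` → lookup = {'age': 28, 'name': 49}
`ans = lookup.get("c", 205)` → ans = 205
So ans = 205

Answer: 205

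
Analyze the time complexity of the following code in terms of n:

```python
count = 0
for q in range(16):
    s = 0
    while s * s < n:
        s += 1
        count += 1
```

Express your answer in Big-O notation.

Each loop level contributes: 1 × √n. Multiplying the contributions gives O(√n).

Answer: O(√n)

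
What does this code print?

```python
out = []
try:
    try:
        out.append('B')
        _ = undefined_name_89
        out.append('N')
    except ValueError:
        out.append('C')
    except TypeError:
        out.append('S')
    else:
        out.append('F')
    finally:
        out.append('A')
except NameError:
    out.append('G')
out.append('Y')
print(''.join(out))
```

Execution trace: 'B' (try body) → 'A' (finally) → 'G' (outer except NameError) → 'Y' (after the try/except). Output: BAGY

Answer: BAGY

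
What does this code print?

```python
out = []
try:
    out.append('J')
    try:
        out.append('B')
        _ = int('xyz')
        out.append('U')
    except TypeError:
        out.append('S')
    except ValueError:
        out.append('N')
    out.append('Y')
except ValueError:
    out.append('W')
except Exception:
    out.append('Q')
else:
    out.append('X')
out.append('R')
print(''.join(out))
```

Execution trace: 'J' (try body) → 'B' (inner try body) → 'N' (inner except ValueError) → 'Y' (try body, no exception) → 'X' (else) → 'R' (after the try/except). Output: JBNYXR

Answer: JBNYXR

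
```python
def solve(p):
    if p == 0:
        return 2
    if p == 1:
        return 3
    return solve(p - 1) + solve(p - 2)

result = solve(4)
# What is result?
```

Build up from base cases: solve(0)=2, solve(1)=3, solve(2)=5, solve(3)=8, solve(4)=13

Answer: 13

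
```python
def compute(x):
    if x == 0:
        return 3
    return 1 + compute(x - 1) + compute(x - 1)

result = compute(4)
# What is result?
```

compute(x) = 1 + 2·compute(x-1), compute(0)=3. Closed form: (3+1)·2^4 - 1 = 63.

Answer: 63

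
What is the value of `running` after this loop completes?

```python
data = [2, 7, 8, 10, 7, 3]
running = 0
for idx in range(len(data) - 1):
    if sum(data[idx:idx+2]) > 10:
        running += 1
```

Count windows with sum > 10
`running` takes the values: 0 → 1 → 2 → 3

Answer: 3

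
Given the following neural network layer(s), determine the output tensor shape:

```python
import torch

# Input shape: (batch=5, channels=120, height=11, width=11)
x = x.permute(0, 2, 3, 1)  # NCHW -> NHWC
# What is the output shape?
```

Input: (5, 120, 11, 11) -> Output: (5, 11, 11, 120)

Answer: (5, 11, 11, 120)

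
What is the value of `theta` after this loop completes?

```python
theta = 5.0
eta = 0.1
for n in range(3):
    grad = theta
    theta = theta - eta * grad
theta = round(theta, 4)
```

Gradient descent: w = 5.0 * (1 - 0.1)^3
`theta` takes the values: 5.0 → 4.5 → 4.05 → 3.645

Answer: 3.645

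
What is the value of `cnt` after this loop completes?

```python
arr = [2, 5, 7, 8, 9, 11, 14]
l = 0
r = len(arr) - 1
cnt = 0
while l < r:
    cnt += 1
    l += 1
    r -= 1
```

Iterations until pointers meet (list length 7)
`cnt` takes the values: 0 → 1 → 2 → 3

Answer: 3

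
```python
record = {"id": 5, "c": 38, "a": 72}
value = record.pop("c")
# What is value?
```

Trace:
`record = {"id": 5, "c": 38, "a": 72}` → record = {'id': 5, 'c': 38, 'a': 72}
`value = record.pop("c")` → record = {'id': 5, 'a': 72}; value = 38
So value = 38

Answer: 38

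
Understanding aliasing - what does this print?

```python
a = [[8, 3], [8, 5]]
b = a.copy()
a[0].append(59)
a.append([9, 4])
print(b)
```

Key concept: shallow copy with nested lists.
Step by step:
`a = [[8, 3], [8, 5]]` → a = [[8, 3], [8, 5]]
`b = a.copy()` → b = [[8, 3], [8, 5]]
`a[0].append(59)` → a = [[8, 3, 59], [8, 5]]; b = [[8, 3, 59], [8, 5]]
`a.append([9, 4])` → a = [[8, 3, 59], [8, 5], [9, 4]]
`print(b)` → prints [[8, 3, 59], [8, 5]]

Answer: [[8, 3, 59], [8, 5]]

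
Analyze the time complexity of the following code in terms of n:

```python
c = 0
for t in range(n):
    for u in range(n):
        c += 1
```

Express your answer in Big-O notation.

Each loop level contributes: n × n. Multiplying the contributions gives O(n^2).

Answer: O(n^2)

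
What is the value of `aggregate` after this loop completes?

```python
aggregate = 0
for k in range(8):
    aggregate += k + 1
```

Start at 0, add 1 to 8 = 36
`aggregate` takes the values: 0 → 1 → 3 → 6 → 10 → 15 → 21 → 28 → 36

Answer: 36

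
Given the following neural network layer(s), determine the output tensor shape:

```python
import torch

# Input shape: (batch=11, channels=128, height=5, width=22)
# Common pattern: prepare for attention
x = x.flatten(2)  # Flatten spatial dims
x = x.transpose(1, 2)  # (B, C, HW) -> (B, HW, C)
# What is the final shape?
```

Input: (11, 128, 5, 22) -> after flatten(2): (11, 128, 110) -> Output: (11, 110, 128)

Answer: (11, 110, 128)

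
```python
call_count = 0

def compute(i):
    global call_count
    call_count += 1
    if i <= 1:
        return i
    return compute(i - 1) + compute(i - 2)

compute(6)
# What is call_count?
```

Calls(i) = 1 + Calls(i-1) + Calls(i-2); Calls(0)=Calls(1)=1. For i=6 this gives 25.

Answer: 25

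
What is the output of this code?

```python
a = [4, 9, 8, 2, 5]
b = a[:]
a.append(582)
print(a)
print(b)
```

Key concept: slice [:] creates copy.
Step by step:
`a = [4, 9, 8, 2, 5]` → a = [4, 9, 8, 2, 5]
`b = a[:]` → b = [4, 9, 8, 2, 5]
`a.append(582)` → a = [4, 9, 8, 2, 5, 582]
`print(a)` → prints [4, 9, 8, 2, 5, 582]
`print(b)` → prints [4, 9, 8, 2, 5]

Answer:
[4, 9, 8, 2, 5, 582]
[4, 9, 8, 2, 5]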